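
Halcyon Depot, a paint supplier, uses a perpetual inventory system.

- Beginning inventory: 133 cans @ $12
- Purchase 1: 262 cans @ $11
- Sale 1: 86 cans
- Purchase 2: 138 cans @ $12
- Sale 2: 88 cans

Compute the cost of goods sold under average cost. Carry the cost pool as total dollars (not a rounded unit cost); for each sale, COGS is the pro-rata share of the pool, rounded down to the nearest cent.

COGS = $1,990.60

After Beginning: 133 on hand, pool $1,596.00 (≈ $12.0000 each)
After Purchase 1: 395 on hand, pool $4,478.00 (≈ $11.3367 each)
Sale 1, sell 86: 86/395 × $4,478.00 → $974.95
After Purchase 2: 447 on hand, pool $5,159.05 (≈ $11.5415 each)
Sale 2, sell 88: 88/447 × $5,159.05 → $1,015.65
Total COGS = $974.95 + $1,015.65 = $1,990.60
Ending inventory (cost pool remaining) = $4,143.40
Check: goods available $6,134.00 = COGS $1,990.60 + ending $4,143.40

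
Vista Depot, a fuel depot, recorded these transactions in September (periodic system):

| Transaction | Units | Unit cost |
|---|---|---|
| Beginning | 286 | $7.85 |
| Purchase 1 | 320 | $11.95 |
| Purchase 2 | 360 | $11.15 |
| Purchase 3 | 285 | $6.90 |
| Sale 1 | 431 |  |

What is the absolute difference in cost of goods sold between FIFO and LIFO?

FIFO COGS: 286 @ $7.85 + 145 @ $11.95 = $3,977.85
LIFO COGS: 285 @ $6.90 + 146 @ $11.15 = $3,594.40
Difference = |$3,977.85 − $3,594.40| = $383.45

$383.45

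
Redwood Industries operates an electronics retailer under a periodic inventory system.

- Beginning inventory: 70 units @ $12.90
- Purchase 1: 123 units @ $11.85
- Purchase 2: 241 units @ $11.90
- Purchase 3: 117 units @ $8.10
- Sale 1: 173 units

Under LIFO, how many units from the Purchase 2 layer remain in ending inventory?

Sale 1 (173) [LIFO — newest first]: 117 @ $8.10 + 56 @ $11.90 = $1,614.10
Ending inventory: 70 @ $12.90 + 123 @ $11.85 + 185 @ $11.90 = $4,562.05
Check: goods available $6,176.15 = COGS $1,614.10 + ending $4,562.05

185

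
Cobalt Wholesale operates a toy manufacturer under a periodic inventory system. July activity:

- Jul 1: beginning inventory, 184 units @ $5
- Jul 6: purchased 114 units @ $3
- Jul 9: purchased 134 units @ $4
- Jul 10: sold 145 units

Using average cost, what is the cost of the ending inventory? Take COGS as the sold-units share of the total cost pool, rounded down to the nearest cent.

Ending inventory = $1,194.51

Jul 10, sell 145: 145/432 × $1,798.00 → $603.49
Ending inventory (cost pool remaining) = $1,194.51
Check: goods available $1,798.00 = COGS $603.49 + ending $1,194.51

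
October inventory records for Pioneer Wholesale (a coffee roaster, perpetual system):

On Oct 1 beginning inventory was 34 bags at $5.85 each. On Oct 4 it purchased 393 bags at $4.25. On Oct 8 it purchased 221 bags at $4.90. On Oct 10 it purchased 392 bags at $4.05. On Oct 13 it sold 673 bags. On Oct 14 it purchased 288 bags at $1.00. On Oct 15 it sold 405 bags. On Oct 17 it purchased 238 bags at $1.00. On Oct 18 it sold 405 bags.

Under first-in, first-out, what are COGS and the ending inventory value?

COGS = $4,982.65; ending inventory = $83.00

Oct 13, 673 sold [FIFO — oldest first]: 34 @ $5.85 + 393 @ $4.25 + 221 @ $4.90 + 25 @ $4.05 = $3,053.30
Oct 15, 405 sold [FIFO — oldest first]: 367 @ $4.05 + 38 @ $1.00 = $1,524.35
Oct 18, 405 sold [FIFO — oldest first]: 250 @ $1.00 + 155 @ $1.00 = $405.00
Total COGS = $3,053.30 + $1,524.35 + $405.00 = $4,982.65
Ending inventory: 83 @ $1.00 = $83.00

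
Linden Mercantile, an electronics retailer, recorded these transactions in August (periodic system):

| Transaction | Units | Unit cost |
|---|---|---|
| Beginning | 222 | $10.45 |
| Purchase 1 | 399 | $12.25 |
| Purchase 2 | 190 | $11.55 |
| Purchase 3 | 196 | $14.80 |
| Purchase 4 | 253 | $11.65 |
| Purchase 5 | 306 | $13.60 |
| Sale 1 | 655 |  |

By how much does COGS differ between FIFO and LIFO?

$929.50

FIFO COGS: 222 @ $10.45 + 399 @ $12.25 + 34 @ $11.55 = $7,600.35
LIFO COGS: 306 @ $13.60 + 253 @ $11.65 + 96 @ $14.80 = $8,529.85
Difference = |$7,600.35 − $8,529.85| = $929.50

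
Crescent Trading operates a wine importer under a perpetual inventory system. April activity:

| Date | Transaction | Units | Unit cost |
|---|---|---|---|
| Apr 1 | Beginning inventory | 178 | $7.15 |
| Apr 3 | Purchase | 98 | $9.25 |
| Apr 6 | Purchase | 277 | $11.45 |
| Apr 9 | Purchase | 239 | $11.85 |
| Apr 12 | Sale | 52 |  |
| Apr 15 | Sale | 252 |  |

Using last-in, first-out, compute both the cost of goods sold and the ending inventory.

Apr 12, 52 sold [LIFO — newest first]: 52 @ $11.85 = $616.20
Apr 15, 252 sold [LIFO — newest first]: 187 @ $11.85 + 65 @ $11.45 = $2,960.20
Total COGS = $616.20 + $2,960.20 = $3,576.40
Ending inventory: 178 @ $7.15 + 98 @ $9.25 + 212 @ $11.45 = $4,606.60
Check: goods available $8,183.00 = COGS $3,576.40 + ending $4,606.60

COGS = $3,576.40; ending inventory = $4,606.60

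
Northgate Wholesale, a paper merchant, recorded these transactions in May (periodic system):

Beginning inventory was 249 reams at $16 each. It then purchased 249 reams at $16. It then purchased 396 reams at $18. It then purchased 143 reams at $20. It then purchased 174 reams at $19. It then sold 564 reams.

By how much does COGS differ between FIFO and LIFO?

$1,456

FIFO COGS: 249 @ $16 + 249 @ $16 + 66 @ $18 = $9,156
LIFO COGS: 174 @ $19 + 143 @ $20 + 247 @ $18 = $10,612
Difference = |$9,156 − $10,612| = $1,456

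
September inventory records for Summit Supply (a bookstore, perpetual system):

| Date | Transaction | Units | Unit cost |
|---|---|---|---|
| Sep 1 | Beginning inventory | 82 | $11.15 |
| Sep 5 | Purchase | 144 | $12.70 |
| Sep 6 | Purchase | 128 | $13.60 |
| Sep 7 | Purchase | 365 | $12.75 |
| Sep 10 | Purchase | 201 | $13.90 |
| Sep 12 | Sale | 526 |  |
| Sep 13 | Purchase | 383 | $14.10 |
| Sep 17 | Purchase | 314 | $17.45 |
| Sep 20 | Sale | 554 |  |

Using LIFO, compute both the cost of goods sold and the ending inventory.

Sep 12, 526 sold [LIFO — newest first]: 201 @ $13.90 + 325 @ $12.75 = $6,937.65
Sep 20, 554 sold [LIFO — newest first]: 314 @ $17.45 + 240 @ $14.10 = $8,863.30
Total COGS = $6,937.65 + $8,863.30 = $15,800.95
Ending inventory: 82 @ $11.15 + 144 @ $12.70 + 128 @ $13.60 + 40 @ $12.75 + 143 @ $14.10 = $7,010.20
Check: goods available $22,811.15 = COGS $15,800.95 + ending $7,010.20

COGS = $15,800.95; ending inventory = $7,010.20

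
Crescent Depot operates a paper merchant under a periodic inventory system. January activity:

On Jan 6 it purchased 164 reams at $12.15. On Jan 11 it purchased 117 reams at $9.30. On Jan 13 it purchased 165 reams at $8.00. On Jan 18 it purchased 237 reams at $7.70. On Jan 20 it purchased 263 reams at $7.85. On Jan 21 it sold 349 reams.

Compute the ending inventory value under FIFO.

Jan 21, 349 sold [FIFO — oldest first]: 164 @ $12.15 + 117 @ $9.30 + 68 @ $8.00 = $3,624.70
Ending inventory: 97 @ $8.00 + 237 @ $7.70 + 263 @ $7.85 = $4,665.45

Ending inventory = $4,665.45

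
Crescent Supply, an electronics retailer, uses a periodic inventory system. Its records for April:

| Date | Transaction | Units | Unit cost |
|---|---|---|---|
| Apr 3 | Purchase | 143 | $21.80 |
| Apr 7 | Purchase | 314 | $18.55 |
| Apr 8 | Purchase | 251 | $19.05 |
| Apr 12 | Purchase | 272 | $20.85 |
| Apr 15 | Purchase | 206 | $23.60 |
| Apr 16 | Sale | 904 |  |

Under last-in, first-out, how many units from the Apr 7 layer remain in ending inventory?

Apr 16, 904 sold [LIFO — newest first]: 206 @ $23.60 + 272 @ $20.85 + 251 @ $19.05 + 175 @ $18.55 = $18,560.60
Ending inventory: 143 @ $21.80 + 139 @ $18.55 = $5,695.85

139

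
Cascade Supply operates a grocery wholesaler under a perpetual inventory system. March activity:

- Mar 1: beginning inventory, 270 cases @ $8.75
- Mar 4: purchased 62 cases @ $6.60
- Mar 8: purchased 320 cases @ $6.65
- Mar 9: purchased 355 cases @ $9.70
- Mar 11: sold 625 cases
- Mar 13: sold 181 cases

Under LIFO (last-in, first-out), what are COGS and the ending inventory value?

Mar 11, 625 sold [LIFO — newest first]: 355 @ $9.70 + 270 @ $6.65 = $5,239.00
Mar 13, 181 sold [LIFO — newest first]: 50 @ $6.65 + 62 @ $6.60 + 69 @ $8.75 = $1,345.45
Total COGS = $5,239.00 + $1,345.45 = $6,584.45
Ending inventory: 201 @ $8.75 = $1,758.75
Check: goods available $8,343.20 = COGS $6,584.45 + ending $1,758.75

COGS = $6,584.45; ending inventory = $1,758.75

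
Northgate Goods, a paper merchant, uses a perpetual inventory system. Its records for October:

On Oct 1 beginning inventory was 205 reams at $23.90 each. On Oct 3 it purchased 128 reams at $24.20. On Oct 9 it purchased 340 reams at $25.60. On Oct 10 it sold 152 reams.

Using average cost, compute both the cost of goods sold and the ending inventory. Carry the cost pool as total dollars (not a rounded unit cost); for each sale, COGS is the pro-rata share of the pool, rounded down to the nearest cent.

After Oct 1: 205 on hand, pool $4,899.50 (≈ $23.9000 each)
After Oct 3: 333 on hand, pool $7,997.10 (≈ $24.0153 each)
After Oct 9: 673 on hand, pool $16,701.10 (≈ $24.8159 each)
Oct 10, sell 152: 152/673 × $16,701.10 → $3,772.01
Ending inventory (cost pool remaining) = $12,929.09
Check: goods available $16,701.10 = COGS $3,772.01 + ending $12,929.09

COGS = $3,772.01; ending inventory = $12,929.09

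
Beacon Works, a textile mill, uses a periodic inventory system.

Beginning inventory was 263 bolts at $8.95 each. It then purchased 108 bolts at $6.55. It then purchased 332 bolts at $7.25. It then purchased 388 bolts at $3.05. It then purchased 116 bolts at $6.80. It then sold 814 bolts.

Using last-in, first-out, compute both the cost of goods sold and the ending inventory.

COGS = $4,219.70; ending inventory = $3,220.75

Sale 1 (814) [LIFO — newest first]: 116 @ $6.80 + 388 @ $3.05 + 310 @ $7.25 = $4,219.70
Ending inventory: 263 @ $8.95 + 108 @ $6.55 + 22 @ $7.25 = $3,220.75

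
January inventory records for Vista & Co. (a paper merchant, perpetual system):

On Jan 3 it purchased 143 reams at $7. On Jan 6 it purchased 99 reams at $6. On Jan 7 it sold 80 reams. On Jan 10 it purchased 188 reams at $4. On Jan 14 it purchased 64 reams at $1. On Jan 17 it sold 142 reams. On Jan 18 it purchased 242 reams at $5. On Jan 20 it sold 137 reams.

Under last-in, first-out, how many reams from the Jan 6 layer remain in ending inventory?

Jan 7, 80 sold [LIFO — newest first]: 80 @ $6 = $480
Jan 17, 142 sold [LIFO — newest first]: 64 @ $1 + 78 @ $4 = $376
Jan 20, 137 sold [LIFO — newest first]: 137 @ $5 = $685
Total COGS = $480 + $376 + $685 = $1,541
Ending inventory: 143 @ $7 + 19 @ $6 + 110 @ $4 + 105 @ $5 = $2,080
Check: goods available $3,621 = COGS $1,541 + ending $2,080

19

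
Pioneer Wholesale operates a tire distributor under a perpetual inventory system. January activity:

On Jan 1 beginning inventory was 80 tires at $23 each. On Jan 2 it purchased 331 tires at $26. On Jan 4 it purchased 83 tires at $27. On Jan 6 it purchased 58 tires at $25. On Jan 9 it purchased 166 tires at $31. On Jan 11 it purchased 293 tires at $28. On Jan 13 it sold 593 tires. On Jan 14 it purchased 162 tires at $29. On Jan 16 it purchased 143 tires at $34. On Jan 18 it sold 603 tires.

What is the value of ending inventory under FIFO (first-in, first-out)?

Jan 13, 593 sold [FIFO — oldest first]: 80 @ $23 + 331 @ $26 + 83 @ $27 + 58 @ $25 + 41 @ $31 = $15,408
Jan 18, 603 sold [FIFO — oldest first]: 125 @ $31 + 293 @ $28 + 162 @ $29 + 23 @ $34 = $17,559
Total COGS = $15,408 + $17,559 = $32,967
Ending inventory: 120 @ $34 = $4,080
Check: goods available $37,047 = COGS $32,967 + ending $4,080

Ending inventory = $4,080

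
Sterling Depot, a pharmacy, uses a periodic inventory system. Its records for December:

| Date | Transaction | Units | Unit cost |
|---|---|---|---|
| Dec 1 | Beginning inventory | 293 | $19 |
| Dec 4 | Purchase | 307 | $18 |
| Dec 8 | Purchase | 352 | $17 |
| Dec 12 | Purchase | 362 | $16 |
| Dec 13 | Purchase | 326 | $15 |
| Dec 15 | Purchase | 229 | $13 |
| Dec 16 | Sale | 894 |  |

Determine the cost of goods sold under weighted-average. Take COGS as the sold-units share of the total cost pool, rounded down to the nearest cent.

Dec 16, sell 894: 894/1869 × $30,736.00 → $14,701.97
Ending inventory (cost pool remaining) = $16,034.03

COGS = $14,701.97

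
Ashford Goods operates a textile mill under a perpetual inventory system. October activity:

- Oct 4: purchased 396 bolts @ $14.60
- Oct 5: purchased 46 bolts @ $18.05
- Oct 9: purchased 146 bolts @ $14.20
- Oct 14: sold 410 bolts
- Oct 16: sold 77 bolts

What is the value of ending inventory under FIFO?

Ending inventory = $1,434.20

Oct 14, 410 sold [FIFO — oldest first]: 396 @ $14.60 + 14 @ $18.05 = $6,034.30
Oct 16, 77 sold [FIFO — oldest first]: 32 @ $18.05 + 45 @ $14.20 = $1,216.60
Total COGS = $6,034.30 + $1,216.60 = $7,250.90
Ending inventory: 101 @ $14.20 = $1,434.20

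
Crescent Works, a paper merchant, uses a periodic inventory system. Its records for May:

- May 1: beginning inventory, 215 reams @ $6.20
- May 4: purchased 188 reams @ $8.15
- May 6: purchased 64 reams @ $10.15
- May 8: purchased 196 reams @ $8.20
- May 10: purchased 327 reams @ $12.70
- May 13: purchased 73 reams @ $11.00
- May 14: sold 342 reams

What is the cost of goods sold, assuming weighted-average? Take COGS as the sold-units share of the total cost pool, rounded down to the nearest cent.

May 14, sell 342: 342/1063 × $10,077.90 → $3,242.37
Ending inventory (cost pool remaining) = $6,835.53

COGS = $3,242.37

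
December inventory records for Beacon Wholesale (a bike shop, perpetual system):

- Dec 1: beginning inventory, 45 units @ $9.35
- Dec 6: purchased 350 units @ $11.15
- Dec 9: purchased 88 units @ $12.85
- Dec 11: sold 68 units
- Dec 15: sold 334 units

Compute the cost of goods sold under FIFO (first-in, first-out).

Dec 11, 68 sold [FIFO — oldest first]: 45 @ $9.35 + 23 @ $11.15 = $677.20
Dec 15, 334 sold [FIFO — oldest first]: 327 @ $11.15 + 7 @ $12.85 = $3,736.00
Total COGS = $677.20 + $3,736.00 = $4,413.20
Ending inventory: 81 @ $12.85 = $1,040.85

COGS = $4,413.20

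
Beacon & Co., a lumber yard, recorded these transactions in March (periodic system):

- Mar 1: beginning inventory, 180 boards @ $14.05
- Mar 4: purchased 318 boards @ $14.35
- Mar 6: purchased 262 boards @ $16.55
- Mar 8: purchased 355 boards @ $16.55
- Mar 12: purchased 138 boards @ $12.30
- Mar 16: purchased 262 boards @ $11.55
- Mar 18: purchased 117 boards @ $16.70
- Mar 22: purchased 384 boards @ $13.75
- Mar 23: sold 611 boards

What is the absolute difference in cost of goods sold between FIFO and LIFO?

FIFO COGS: 180 @ $14.05 + 318 @ $14.35 + 113 @ $16.55 = $8,962.45
LIFO COGS: 384 @ $13.75 + 117 @ $16.70 + 110 @ $11.55 = $8,504.40
Difference = |$8,962.45 − $8,504.40| = $458.05

$458.05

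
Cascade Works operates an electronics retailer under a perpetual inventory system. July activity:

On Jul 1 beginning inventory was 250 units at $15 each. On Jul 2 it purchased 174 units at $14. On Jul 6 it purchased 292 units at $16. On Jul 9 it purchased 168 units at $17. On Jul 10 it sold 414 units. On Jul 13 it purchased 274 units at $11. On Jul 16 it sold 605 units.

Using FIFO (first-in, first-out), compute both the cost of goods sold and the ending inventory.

Jul 10, 414 sold [FIFO — oldest first]: 250 @ $15 + 164 @ $14 = $6,046
Jul 16, 605 sold [FIFO — oldest first]: 10 @ $14 + 292 @ $16 + 168 @ $17 + 135 @ $11 = $9,153
Total COGS = $6,046 + $9,153 = $15,199
Ending inventory: 139 @ $11 = $1,529
Check: goods available $16,728 = COGS $15,199 + ending $1,529

COGS = $15,199; ending inventory = $1,529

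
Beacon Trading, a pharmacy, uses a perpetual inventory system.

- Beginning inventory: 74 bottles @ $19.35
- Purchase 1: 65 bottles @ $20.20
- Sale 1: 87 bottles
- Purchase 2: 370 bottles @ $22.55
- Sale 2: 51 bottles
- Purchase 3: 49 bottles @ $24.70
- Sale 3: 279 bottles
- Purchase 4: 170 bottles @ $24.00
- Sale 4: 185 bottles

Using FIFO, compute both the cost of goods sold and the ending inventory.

Sale 1 (87) [FIFO — oldest first]: 74 @ $19.35 + 13 @ $20.20 = $1,694.50
Sale 2 (51) [FIFO — oldest first]: 51 @ $20.20 = $1,030.20
Sale 3 (279) [FIFO — oldest first]: 1 @ $20.20 + 278 @ $22.55 = $6,289.10
Sale 4 (185) [FIFO — oldest first]: 92 @ $22.55 + 49 @ $24.70 + 44 @ $24.00 = $4,340.90
Total COGS = $1,694.50 + $1,030.20 + $6,289.10 + $4,340.90 = $13,354.70
Ending inventory: 126 @ $24.00 = $3,024.00
Check: goods available $16,378.70 = COGS $13,354.70 + ending $3,024.00

COGS = $13,354.70; ending inventory = $3,024.00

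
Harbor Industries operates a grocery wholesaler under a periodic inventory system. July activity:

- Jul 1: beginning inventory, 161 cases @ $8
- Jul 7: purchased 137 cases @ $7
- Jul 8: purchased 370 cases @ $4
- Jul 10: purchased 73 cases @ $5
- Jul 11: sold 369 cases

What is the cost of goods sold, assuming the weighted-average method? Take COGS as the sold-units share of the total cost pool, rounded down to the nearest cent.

COGS = $2,037.71

Jul 11, sell 369: 369/741 × $4,092.00 → $2,037.71
Ending inventory (cost pool remaining) = $2,054.29
Check: goods available $4,092.00 = COGS $2,037.71 + ending $2,054.29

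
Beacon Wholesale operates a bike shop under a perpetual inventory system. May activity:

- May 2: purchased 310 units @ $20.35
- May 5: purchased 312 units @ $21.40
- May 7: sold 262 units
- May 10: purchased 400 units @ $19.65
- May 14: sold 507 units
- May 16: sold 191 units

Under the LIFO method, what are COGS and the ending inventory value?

COGS = $19,583.60; ending inventory = $1,261.70

May 7, 262 sold [LIFO — newest first]: 262 @ $21.40 = $5,606.80
May 14, 507 sold [LIFO — newest first]: 400 @ $19.65 + 50 @ $21.40 + 57 @ $20.35 = $10,089.95
May 16, 191 sold [LIFO — newest first]: 191 @ $20.35 = $3,886.85
Total COGS = $5,606.80 + $10,089.95 + $3,886.85 = $19,583.60
Ending inventory: 62 @ $20.35 = $1,261.70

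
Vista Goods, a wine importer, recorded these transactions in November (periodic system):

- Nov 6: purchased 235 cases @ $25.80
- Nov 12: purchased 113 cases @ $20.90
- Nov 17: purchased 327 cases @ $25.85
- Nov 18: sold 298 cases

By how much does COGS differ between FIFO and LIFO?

$323.60

FIFO COGS: 235 @ $25.80 + 63 @ $20.90 = $7,379.70
LIFO COGS: 298 @ $25.85 = $7,703.30
Difference = |$7,379.70 − $7,703.30| = $323.60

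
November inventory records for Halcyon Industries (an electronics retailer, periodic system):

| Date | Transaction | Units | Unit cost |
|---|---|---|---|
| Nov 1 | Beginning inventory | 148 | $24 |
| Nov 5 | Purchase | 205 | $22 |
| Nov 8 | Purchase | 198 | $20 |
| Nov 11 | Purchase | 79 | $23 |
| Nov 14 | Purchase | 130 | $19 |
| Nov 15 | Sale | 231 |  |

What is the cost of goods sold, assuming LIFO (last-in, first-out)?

COGS = $4,727

Nov 15, 231 sold [LIFO — newest first]: 130 @ $19 + 79 @ $23 + 22 @ $20 = $4,727
Ending inventory: 148 @ $24 + 205 @ $22 + 176 @ $20 = $11,582
Check: goods available $16,309 = COGS $4,727 + ending $11,582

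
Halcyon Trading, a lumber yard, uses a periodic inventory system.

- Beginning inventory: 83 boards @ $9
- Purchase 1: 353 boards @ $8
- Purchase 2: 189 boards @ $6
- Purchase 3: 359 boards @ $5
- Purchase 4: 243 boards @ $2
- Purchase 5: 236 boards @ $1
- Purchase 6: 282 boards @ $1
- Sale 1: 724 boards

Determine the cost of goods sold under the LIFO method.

COGS = $930

Sale 1 (724) [LIFO — newest first]: 282 @ $1 + 236 @ $1 + 206 @ $2 = $930
Ending inventory: 83 @ $9 + 353 @ $8 + 189 @ $6 + 359 @ $5 + 37 @ $2 = $6,574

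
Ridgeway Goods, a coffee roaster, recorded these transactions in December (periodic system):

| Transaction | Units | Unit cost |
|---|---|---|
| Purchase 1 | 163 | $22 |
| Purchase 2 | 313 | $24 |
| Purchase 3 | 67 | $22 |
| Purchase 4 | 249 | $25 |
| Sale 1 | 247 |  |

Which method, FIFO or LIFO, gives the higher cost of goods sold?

FIFO COGS: 163 @ $22 + 84 @ $24 = $5,602
LIFO COGS: 247 @ $25 = $6,175

LIFO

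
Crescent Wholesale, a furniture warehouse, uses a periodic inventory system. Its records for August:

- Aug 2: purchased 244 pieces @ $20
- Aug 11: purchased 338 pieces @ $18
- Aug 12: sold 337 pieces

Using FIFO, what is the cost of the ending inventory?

Aug 12, 337 sold [FIFO — oldest first]: 244 @ $20 + 93 @ $18 = $6,554
Ending inventory: 245 @ $18 = $4,410
Check: goods available $10,964 = COGS $6,554 + ending $4,410

Ending inventory = $4,410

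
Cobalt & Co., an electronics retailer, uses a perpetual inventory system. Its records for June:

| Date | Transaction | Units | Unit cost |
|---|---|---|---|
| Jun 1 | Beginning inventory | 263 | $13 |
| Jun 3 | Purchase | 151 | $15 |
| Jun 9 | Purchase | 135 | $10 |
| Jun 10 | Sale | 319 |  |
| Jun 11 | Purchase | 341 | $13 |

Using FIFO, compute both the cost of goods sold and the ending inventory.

COGS = $4,259; ending inventory = $7,208

Jun 10, 319 sold [FIFO — oldest first]: 263 @ $13 + 56 @ $15 = $4,259
Ending inventory: 95 @ $15 + 135 @ $10 + 341 @ $13 = $7,208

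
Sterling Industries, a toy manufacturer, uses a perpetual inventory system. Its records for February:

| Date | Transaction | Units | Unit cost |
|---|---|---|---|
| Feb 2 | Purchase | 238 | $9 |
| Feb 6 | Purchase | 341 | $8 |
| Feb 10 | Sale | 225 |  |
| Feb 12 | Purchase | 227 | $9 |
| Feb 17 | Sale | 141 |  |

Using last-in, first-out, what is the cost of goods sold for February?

COGS = $3,069

Feb 10, 225 sold [LIFO — newest first]: 225 @ $8 = $1,800
Feb 17, 141 sold [LIFO — newest first]: 141 @ $9 = $1,269
Total COGS = $1,800 + $1,269 = $3,069
Ending inventory: 238 @ $9 + 116 @ $8 + 86 @ $9 = $3,844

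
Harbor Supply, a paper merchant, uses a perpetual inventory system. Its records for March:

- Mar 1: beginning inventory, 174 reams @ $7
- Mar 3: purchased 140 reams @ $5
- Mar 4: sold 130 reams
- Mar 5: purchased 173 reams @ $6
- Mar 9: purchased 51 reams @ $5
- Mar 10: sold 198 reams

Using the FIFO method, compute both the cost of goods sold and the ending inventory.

Mar 4, 130 sold [FIFO — oldest first]: 130 @ $7 = $910
Mar 10, 198 sold [FIFO — oldest first]: 44 @ $7 + 140 @ $5 + 14 @ $6 = $1,092
Total COGS = $910 + $1,092 = $2,002
Ending inventory: 159 @ $6 + 51 @ $5 = $1,209

COGS = $2,002; ending inventory = $1,209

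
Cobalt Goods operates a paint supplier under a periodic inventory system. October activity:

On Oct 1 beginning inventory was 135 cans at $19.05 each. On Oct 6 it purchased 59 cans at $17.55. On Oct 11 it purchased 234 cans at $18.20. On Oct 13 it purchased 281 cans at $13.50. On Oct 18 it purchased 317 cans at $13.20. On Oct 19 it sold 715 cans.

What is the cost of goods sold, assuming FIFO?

Oct 19, 715 sold [FIFO — oldest first]: 135 @ $19.05 + 59 @ $17.55 + 234 @ $18.20 + 281 @ $13.50 + 6 @ $13.20 = $11,738.70
Ending inventory: 311 @ $13.20 = $4,105.20

COGS = $11,738.70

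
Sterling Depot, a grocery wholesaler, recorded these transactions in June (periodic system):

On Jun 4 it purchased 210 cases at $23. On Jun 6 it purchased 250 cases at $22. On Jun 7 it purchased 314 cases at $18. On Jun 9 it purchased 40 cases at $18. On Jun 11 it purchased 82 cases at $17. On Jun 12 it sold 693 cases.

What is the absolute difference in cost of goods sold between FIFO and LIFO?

$1,097

FIFO COGS: 210 @ $23 + 250 @ $22 + 233 @ $18 = $14,524
LIFO COGS: 82 @ $17 + 40 @ $18 + 314 @ $18 + 250 @ $22 + 7 @ $23 = $13,427
Difference = |$14,524 − $13,427| = $1,097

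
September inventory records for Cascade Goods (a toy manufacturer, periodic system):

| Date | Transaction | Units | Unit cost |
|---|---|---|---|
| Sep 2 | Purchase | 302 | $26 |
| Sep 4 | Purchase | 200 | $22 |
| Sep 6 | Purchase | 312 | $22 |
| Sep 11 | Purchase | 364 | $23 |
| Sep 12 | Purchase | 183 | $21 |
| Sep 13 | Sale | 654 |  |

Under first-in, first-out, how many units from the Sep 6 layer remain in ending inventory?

160

Sep 13, 654 sold [FIFO — oldest first]: 302 @ $26 + 200 @ $22 + 152 @ $22 = $15,596
Ending inventory: 160 @ $22 + 364 @ $23 + 183 @ $21 = $15,735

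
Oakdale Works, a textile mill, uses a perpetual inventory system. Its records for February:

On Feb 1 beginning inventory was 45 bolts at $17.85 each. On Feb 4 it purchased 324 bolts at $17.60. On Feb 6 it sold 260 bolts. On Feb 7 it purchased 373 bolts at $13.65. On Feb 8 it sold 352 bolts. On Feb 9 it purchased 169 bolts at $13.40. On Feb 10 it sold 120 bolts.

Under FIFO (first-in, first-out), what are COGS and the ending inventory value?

COGS = $11,460.60; ending inventory = $2,401.10

Feb 6, 260 sold [FIFO — oldest first]: 45 @ $17.85 + 215 @ $17.60 = $4,587.25
Feb 8, 352 sold [FIFO — oldest first]: 109 @ $17.60 + 243 @ $13.65 = $5,235.35
Feb 10, 120 sold [FIFO — oldest first]: 120 @ $13.65 = $1,638.00
Total COGS = $4,587.25 + $5,235.35 + $1,638.00 = $11,460.60
Ending inventory: 10 @ $13.65 + 169 @ $13.40 = $2,401.10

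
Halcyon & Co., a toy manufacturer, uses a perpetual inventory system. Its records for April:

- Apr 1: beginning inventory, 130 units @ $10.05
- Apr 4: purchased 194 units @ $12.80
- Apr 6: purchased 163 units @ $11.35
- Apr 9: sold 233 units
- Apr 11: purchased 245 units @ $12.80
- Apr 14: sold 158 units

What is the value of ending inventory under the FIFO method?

Apr 9, 233 sold [FIFO — oldest first]: 130 @ $10.05 + 103 @ $12.80 = $2,624.90
Apr 14, 158 sold [FIFO — oldest first]: 91 @ $12.80 + 67 @ $11.35 = $1,925.25
Total COGS = $2,624.90 + $1,925.25 = $4,550.15
Ending inventory: 96 @ $11.35 + 245 @ $12.80 = $4,225.60
Check: goods available $8,775.75 = COGS $4,550.15 + ending $4,225.60

Ending inventory = $4,225.60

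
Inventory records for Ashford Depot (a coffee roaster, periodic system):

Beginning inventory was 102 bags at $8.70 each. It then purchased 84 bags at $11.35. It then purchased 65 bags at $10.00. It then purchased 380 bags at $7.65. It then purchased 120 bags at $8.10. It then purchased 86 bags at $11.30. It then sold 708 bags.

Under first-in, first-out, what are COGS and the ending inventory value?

COGS = $6,021.50; ending inventory = $1,320.10

Sale 1 (708) [FIFO — oldest first]: 102 @ $8.70 + 84 @ $11.35 + 65 @ $10.00 + 380 @ $7.65 + 77 @ $8.10 = $6,021.50
Ending inventory: 43 @ $8.10 + 86 @ $11.30 = $1,320.10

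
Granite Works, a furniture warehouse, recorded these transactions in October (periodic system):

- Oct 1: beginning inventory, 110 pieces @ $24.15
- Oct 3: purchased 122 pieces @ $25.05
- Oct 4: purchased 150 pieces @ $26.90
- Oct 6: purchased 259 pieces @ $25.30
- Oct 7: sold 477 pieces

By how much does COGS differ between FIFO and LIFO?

FIFO COGS: 110 @ $24.15 + 122 @ $25.05 + 150 @ $26.90 + 95 @ $25.30 = $12,151.10
LIFO COGS: 259 @ $25.30 + 150 @ $26.90 + 68 @ $25.05 = $12,291.10
Difference = |$12,151.10 − $12,291.10| = $140.00

$140.00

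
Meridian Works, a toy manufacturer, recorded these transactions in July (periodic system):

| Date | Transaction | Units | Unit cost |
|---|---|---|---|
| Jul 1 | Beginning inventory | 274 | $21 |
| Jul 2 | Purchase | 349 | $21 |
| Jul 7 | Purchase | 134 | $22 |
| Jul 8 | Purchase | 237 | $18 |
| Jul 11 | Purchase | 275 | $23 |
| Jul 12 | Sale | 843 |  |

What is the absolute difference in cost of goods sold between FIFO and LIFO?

FIFO COGS: 274 @ $21 + 349 @ $21 + 134 @ $22 + 86 @ $18 = $17,579
LIFO COGS: 275 @ $23 + 237 @ $18 + 134 @ $22 + 197 @ $21 = $17,676
Difference = |$17,579 − $17,676| = $97

$97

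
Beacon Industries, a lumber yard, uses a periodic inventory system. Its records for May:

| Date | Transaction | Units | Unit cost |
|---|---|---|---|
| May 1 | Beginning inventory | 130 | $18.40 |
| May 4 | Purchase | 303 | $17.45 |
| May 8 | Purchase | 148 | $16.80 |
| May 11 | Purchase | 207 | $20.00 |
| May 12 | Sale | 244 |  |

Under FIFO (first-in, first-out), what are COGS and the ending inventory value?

COGS = $4,381.30; ending inventory = $9,924.45

May 12, 244 sold [FIFO — oldest first]: 130 @ $18.40 + 114 @ $17.45 = $4,381.30
Ending inventory: 189 @ $17.45 + 148 @ $16.80 + 207 @ $20.00 = $9,924.45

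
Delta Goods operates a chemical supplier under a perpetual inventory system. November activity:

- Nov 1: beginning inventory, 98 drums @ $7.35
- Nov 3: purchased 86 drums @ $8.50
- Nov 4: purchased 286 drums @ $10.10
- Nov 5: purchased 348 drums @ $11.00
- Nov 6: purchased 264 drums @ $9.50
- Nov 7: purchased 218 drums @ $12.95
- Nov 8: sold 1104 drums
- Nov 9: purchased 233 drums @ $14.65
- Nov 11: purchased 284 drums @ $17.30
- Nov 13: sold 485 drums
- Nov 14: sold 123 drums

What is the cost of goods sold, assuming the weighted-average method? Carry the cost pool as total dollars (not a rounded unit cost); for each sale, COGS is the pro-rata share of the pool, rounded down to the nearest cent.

COGS = $20,299.70

After Nov 1: 98 on hand, pool $720.30 (≈ $7.3500 each)
After Nov 3: 184 on hand, pool $1,451.30 (≈ $7.8875 each)
After Nov 4: 470 on hand, pool $4,339.90 (≈ $9.2338 each)
After Nov 5: 818 on hand, pool $8,167.90 (≈ $9.9852 each)
After Nov 6: 1082 on hand, pool $10,675.90 (≈ $9.8668 each)
After Nov 7: 1300 on hand, pool $13,499.00 (≈ $10.3838 each)
Nov 8, sell 1104: 1104/1300 × $13,499.00 → $11,463.76
After Nov 9: 429 on hand, pool $5,448.69 (≈ $12.7009 each)
After Nov 11: 713 on hand, pool $10,361.89 (≈ $14.5328 each)
Nov 13, sell 485: 485/713 × $10,361.89 → $7,048.41
Nov 14, sell 123: 123/228 × $3,313.48 → $1,787.53
Total COGS = $11,463.76 + $7,048.41 + $1,787.53 = $20,299.70
Ending inventory (cost pool remaining) = $1,525.95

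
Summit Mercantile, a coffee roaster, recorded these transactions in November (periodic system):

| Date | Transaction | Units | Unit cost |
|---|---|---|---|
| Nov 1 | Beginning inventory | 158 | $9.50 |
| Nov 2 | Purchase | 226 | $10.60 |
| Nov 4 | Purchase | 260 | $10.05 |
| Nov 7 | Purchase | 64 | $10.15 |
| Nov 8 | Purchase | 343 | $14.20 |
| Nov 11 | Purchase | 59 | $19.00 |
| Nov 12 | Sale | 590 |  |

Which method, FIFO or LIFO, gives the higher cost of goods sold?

FIFO COGS: 158 @ $9.50 + 226 @ $10.60 + 206 @ $10.05 = $5,966.90
LIFO COGS: 59 @ $19.00 + 343 @ $14.20 + 64 @ $10.15 + 124 @ $10.05 = $7,887.40

LIFO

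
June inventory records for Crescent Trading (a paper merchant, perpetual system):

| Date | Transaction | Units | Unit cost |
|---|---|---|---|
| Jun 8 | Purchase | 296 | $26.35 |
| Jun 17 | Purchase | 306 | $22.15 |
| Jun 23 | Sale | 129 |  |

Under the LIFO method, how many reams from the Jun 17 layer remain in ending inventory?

177

Jun 23, 129 sold [LIFO — newest first]: 129 @ $22.15 = $2,857.35
Ending inventory: 296 @ $26.35 + 177 @ $22.15 = $11,720.15
Check: goods available $14,577.50 = COGS $2,857.35 + ending $11,720.15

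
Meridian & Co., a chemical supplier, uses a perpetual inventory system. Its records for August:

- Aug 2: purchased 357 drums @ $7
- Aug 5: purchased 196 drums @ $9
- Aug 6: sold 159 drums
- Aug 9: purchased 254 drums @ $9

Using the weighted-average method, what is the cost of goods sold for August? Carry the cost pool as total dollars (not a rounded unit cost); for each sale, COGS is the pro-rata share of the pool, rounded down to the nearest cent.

After Aug 2: 357 on hand, pool $2,499.00 (≈ $7.0000 each)
After Aug 5: 553 on hand, pool $4,263.00 (≈ $7.7089 each)
Aug 6, sell 159: 159/553 × $4,263.00 → $1,225.70
After Aug 9: 648 on hand, pool $5,323.30 (≈ $8.2150 each)
Ending inventory (cost pool remaining) = $5,323.30
Check: goods available $6,549.00 = COGS $1,225.70 + ending $5,323.30

COGS = $1,225.70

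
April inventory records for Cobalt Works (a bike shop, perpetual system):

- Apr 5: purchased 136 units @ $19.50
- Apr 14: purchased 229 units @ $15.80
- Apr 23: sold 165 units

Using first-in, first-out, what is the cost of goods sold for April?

Apr 23, 165 sold [FIFO — oldest first]: 136 @ $19.50 + 29 @ $15.80 = $3,110.20
Ending inventory: 200 @ $15.80 = $3,160.00

COGS = $3,110.20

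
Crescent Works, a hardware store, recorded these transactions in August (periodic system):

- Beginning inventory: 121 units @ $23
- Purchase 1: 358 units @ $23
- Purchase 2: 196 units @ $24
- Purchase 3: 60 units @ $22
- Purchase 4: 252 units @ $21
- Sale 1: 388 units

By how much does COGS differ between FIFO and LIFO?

FIFO COGS: 121 @ $23 + 267 @ $23 = $8,924
LIFO COGS: 252 @ $21 + 60 @ $22 + 76 @ $24 = $8,436
Difference = |$8,924 − $8,436| = $488

$488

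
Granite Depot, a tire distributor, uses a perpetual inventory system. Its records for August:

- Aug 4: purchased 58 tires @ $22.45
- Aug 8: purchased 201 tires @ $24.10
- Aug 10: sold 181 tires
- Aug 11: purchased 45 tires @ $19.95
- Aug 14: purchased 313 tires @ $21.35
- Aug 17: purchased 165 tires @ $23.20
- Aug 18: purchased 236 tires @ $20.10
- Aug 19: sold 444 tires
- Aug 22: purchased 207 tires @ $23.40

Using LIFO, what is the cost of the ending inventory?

Aug 10, 181 sold [LIFO — newest first]: 181 @ $24.10 = $4,362.10
Aug 19, 444 sold [LIFO — newest first]: 236 @ $20.10 + 165 @ $23.20 + 43 @ $21.35 = $9,489.65
Total COGS = $4,362.10 + $9,489.65 = $13,851.75
Ending inventory: 58 @ $22.45 + 20 @ $24.10 + 45 @ $19.95 + 270 @ $21.35 + 207 @ $23.40 = $13,290.15

Ending inventory = $13,290.15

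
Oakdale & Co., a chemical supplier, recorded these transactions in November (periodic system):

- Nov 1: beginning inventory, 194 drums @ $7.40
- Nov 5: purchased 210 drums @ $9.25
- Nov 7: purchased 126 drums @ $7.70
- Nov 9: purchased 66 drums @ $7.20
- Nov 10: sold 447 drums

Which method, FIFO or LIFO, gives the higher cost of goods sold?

FIFO COGS: 194 @ $7.40 + 210 @ $9.25 + 43 @ $7.70 = $3,709.20
LIFO COGS: 66 @ $7.20 + 126 @ $7.70 + 210 @ $9.25 + 45 @ $7.40 = $3,720.90

LIFO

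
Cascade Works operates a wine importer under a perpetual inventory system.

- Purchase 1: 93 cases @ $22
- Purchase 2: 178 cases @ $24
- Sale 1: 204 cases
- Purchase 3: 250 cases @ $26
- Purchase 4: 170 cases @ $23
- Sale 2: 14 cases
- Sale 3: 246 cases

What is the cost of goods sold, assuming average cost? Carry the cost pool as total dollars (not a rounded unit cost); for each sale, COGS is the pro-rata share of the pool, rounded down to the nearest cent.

COGS = $11,147.61

After Purchase 1: 93 on hand, pool $2,046.00 (≈ $22.0000 each)
After Purchase 2: 271 on hand, pool $6,318.00 (≈ $23.3137 each)
Sale 1, sell 204: 204/271 × $6,318.00 → $4,755.98
After Purchase 3: 317 on hand, pool $8,062.02 (≈ $25.4322 each)
After Purchase 4: 487 on hand, pool $11,972.02 (≈ $24.5832 each)
Sale 2, sell 14: 14/487 × $11,972.02 → $344.16
Sale 3, sell 246: 246/473 × $11,627.86 → $6,047.47
Total COGS = $4,755.98 + $344.16 + $6,047.47 = $11,147.61
Ending inventory (cost pool remaining) = $5,580.39
Check: goods available $16,728.00 = COGS $11,147.61 + ending $5,580.39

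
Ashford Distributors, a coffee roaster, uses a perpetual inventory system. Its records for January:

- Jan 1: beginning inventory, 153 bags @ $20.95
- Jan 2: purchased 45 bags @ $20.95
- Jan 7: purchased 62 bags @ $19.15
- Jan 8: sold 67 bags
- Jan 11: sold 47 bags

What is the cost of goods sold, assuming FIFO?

COGS = $2,388.30

Jan 8, 67 sold [FIFO — oldest first]: 67 @ $20.95 = $1,403.65
Jan 11, 47 sold [FIFO — oldest first]: 47 @ $20.95 = $984.65
Total COGS = $1,403.65 + $984.65 = $2,388.30
Ending inventory: 39 @ $20.95 + 45 @ $20.95 + 62 @ $19.15 = $2,947.10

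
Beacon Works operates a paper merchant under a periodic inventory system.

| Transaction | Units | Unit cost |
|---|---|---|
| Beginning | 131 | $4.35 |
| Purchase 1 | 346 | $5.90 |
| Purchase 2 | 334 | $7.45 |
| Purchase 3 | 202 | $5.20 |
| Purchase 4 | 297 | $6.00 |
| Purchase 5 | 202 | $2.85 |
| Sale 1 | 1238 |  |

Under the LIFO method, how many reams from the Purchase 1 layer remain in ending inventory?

143

Sale 1 (1238) [LIFO — newest first]: 202 @ $2.85 + 297 @ $6.00 + 202 @ $5.20 + 334 @ $7.45 + 203 @ $5.90 = $7,094.10
Ending inventory: 131 @ $4.35 + 143 @ $5.90 = $1,413.55
Check: goods available $8,507.65 = COGS $7,094.10 + ending $1,413.55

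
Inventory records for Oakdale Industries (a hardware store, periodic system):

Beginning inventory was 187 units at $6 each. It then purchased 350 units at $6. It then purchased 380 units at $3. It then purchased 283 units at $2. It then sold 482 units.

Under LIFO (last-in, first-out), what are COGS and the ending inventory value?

Sale 1 (482) [LIFO — newest first]: 283 @ $2 + 199 @ $3 = $1,163
Ending inventory: 187 @ $6 + 350 @ $6 + 181 @ $3 = $3,765
Check: goods available $4,928 = COGS $1,163 + ending $3,765

COGS = $1,163; ending inventory = $3,765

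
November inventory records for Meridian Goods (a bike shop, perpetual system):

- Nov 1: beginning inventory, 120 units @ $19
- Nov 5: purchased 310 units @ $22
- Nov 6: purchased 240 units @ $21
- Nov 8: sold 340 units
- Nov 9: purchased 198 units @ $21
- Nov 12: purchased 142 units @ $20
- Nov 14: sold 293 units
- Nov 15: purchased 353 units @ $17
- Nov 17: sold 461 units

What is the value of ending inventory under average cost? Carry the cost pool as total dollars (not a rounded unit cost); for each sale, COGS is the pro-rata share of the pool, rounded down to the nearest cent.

Ending inventory = $5,106.40

After Nov 1: 120 on hand, pool $2,280.00 (≈ $19.0000 each)
After Nov 5: 430 on hand, pool $9,100.00 (≈ $21.1628 each)
After Nov 6: 670 on hand, pool $14,140.00 (≈ $21.1045 each)
Nov 8, sell 340: 340/670 × $14,140.00 → $7,175.52
After Nov 9: 528 on hand, pool $11,122.48 (≈ $21.0653 each)
After Nov 12: 670 on hand, pool $13,962.48 (≈ $20.8395 each)
Nov 14, sell 293: 293/670 × $13,962.48 → $6,105.98
After Nov 15: 730 on hand, pool $13,857.50 (≈ $18.9829 each)
Nov 17, sell 461: 461/730 × $13,857.50 → $8,751.10
Total COGS = $7,175.52 + $6,105.98 + $8,751.10 = $22,032.60
Ending inventory (cost pool remaining) = $5,106.40
Check: goods available $27,139.00 = COGS $22,032.60 + ending $5,106.40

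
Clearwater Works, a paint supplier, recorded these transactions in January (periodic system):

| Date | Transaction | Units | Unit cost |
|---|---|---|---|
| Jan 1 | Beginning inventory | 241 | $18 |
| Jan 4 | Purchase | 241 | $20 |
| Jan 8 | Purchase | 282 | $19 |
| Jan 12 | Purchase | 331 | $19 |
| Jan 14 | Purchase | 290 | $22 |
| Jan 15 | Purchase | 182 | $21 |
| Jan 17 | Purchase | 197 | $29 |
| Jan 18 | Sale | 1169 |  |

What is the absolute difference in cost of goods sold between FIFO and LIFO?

$2,982

FIFO COGS: 241 @ $18 + 241 @ $20 + 282 @ $19 + 331 @ $19 + 74 @ $22 = $22,433
LIFO COGS: 197 @ $29 + 182 @ $21 + 290 @ $22 + 331 @ $19 + 169 @ $19 = $25,415
Difference = |$22,433 − $25,415| = $2,982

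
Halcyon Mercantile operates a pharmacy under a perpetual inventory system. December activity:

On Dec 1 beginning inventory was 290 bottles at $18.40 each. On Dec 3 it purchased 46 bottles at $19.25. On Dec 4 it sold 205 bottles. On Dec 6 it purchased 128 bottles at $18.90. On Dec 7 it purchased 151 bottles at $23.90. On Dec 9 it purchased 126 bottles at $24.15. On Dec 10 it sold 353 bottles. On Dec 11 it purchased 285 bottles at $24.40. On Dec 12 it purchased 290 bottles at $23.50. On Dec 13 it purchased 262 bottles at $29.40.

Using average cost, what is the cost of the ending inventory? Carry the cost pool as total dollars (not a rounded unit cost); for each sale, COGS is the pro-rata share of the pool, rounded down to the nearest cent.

Ending inventory = $25,396.97

After Dec 1: 290 on hand, pool $5,336.00 (≈ $18.4000 each)
After Dec 3: 336 on hand, pool $6,221.50 (≈ $18.5164 each)
Dec 4, sell 205: 205/336 × $6,221.50 → $3,795.85
After Dec 6: 259 on hand, pool $4,844.85 (≈ $18.7060 each)
After Dec 7: 410 on hand, pool $8,453.75 (≈ $20.6189 each)
After Dec 9: 536 on hand, pool $11,496.65 (≈ $21.4490 each)
Dec 10, sell 353: 353/536 × $11,496.65 → $7,571.48
After Dec 11: 468 on hand, pool $10,879.17 (≈ $23.2461 each)
After Dec 12: 758 on hand, pool $17,694.17 (≈ $23.3432 each)
After Dec 13: 1020 on hand, pool $25,396.97 (≈ $24.8990 each)
Total COGS = $3,795.85 + $7,571.48 = $11,367.33
Ending inventory (cost pool remaining) = $25,396.97
Check: goods available $36,764.30 = COGS $11,367.33 + ending $25,396.97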